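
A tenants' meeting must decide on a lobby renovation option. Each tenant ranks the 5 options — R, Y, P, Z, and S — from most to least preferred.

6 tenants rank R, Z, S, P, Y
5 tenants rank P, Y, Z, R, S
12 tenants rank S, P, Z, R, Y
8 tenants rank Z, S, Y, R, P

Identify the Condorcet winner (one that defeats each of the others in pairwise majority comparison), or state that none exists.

Head-to-head results (31 voters total):
R vs Y: R wins 18–13.
R vs P: P wins 17–14.
R vs Z: Z wins 25–6.
R vs S: S wins 20–11.
Y vs P: P wins 23–8.
Y vs Z: Z wins 26–5.
Y vs S: S wins 26–5.
P vs Z: P wins 17–14.
P vs S: S wins 26–5.
Z vs S: Z wins 19–12.
No candidate beats all others: P beats Z beats S beats P, a majority cycle.

None — there is no Condorcet winner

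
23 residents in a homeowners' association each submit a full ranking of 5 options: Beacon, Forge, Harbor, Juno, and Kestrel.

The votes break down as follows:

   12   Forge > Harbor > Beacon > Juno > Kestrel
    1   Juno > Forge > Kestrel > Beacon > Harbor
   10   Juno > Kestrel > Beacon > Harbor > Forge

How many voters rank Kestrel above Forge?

Ballots ranking Kestrel above Forge: 10.
Ballots ranking Forge above Kestrel: 12+1 = 13.
So 10 of 23 voters prefer Kestrel to Forge.

10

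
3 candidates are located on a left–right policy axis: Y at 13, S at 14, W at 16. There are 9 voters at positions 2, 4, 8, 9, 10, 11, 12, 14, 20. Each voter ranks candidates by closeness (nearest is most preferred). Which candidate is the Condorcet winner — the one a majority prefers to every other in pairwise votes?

With single-peaked preferences on a line, the Condorcet winner is the candidate closest to the median voter.
The median voter (position 10) is closest to Y at 13.
Check: Y vs S — voters closer to Y: 7 of 9.

Y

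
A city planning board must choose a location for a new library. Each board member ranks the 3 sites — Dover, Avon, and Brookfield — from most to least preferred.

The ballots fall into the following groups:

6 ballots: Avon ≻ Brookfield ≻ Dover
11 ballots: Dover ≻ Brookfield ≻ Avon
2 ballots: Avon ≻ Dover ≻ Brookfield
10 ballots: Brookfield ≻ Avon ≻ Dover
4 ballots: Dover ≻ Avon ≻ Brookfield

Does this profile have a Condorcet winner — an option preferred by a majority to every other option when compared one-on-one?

Head-to-head results (33 voters total):
Dover vs Avon: Avon wins 18–15.
Dover vs Brookfield: Dover wins 17–16.
Avon vs Brookfield: Brookfield wins 21–12.
No candidate beats all others: Dover beats Brookfield beats Avon beats Dover, a majority cycle.

No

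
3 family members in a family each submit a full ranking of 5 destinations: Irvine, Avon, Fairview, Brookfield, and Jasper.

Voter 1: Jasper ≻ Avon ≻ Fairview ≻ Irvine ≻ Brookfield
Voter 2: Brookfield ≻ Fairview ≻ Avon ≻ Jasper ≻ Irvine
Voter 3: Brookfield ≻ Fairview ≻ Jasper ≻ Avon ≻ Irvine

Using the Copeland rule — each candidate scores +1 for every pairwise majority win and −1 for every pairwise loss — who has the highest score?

Brookfield

Pairwise results:
  Irvine vs Avon: Avon wins 3–0.
  Irvine vs Fairview: Fairview wins 3–0.
  Irvine vs Brookfield: Brookfield wins 2–1.
  Irvine vs Jasper: Jasper wins 3–0.
  Avon vs Fairview: Fairview wins 2–1.
  Avon vs Brookfield: Brookfield wins 2–1.
  Avon vs Jasper: Jasper wins 2–1.
  Fairview vs Brookfield: Brookfield wins 2–1.
  Fairview vs Jasper: Fairview wins 2–1.
  Brookfield vs Jasper: Brookfield wins 2–1.
Copeland scores (wins − losses):
  Irvine: 0 − 4 = -4
  Avon: 1 − 3 = -2
  Fairview: 3 − 1 = 2
  Brookfield: 4 − 0 = 4
  Jasper: 2 − 2 = 0
Brookfield has the best Copeland score.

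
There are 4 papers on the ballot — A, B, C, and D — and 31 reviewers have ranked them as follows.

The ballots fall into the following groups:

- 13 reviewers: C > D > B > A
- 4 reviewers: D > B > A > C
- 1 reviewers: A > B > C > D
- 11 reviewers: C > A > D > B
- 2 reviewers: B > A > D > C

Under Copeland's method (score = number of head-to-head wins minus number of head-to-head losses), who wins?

Pairwise results:
  A vs B: B wins 19–12.
  A vs C: C wins 24–7.
  A vs D: D wins 17–14.
  B vs C: C wins 24–7.
  B vs D: D wins 28–3.
  C vs D: C wins 25–6.
Copeland scores (wins − losses):
  A: 0 − 3 = -3
  B: 1 − 2 = -1
  C: 3 − 0 = 3
  D: 2 − 1 = 1
C has the best Copeland score.

C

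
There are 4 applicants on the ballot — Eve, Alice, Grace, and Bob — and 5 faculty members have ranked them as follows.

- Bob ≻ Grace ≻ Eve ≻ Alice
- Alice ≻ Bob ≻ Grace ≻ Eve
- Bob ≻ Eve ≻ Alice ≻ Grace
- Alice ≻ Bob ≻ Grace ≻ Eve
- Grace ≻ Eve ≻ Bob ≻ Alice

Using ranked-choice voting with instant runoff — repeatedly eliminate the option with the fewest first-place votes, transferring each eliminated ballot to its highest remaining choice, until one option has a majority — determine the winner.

Bob

Round 1: Alice 2, Bob 2, Grace 1, Eve 0. Eve has the fewest and is eliminated.
Round 2: Alice 2, Bob 2, Grace 1. Grace has the fewest and is eliminated.
Round 3: Bob 3, Alice 2. Bob has a majority.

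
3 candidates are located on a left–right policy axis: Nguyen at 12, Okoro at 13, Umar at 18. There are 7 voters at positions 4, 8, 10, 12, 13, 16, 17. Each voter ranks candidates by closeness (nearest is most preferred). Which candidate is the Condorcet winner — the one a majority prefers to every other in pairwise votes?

Nguyen

With single-peaked preferences on a line, the Condorcet winner is the candidate closest to the median voter.
The median voter (position 12) is closest to Nguyen at 12.
Check: Nguyen vs Okoro — voters closer to Nguyen: 4 of 7.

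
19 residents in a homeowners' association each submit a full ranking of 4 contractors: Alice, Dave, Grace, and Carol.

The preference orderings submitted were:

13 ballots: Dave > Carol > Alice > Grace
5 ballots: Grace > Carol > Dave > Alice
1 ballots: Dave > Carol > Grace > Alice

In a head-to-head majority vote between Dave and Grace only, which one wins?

Ballots ranking Dave above Grace: 13+1 = 14.
Ballots ranking Grace above Dave: 5.
Dave wins the head-to-head, 14–5.

Dave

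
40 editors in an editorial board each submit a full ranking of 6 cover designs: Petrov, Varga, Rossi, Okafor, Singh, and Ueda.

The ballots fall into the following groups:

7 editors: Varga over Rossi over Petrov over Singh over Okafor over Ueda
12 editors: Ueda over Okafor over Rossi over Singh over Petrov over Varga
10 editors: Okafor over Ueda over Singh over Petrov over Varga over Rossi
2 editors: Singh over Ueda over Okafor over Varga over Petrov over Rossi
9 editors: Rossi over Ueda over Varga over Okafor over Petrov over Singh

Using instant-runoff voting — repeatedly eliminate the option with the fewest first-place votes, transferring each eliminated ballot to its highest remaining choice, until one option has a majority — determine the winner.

Ueda

Round 1: Ueda 12, Okafor 10, Rossi 9, Varga 7, Singh 2, Petrov 0. Petrov has the fewest and is eliminated.
Round 2: Ueda 12, Okafor 10, Rossi 9, Varga 7, Singh 2. Singh has the fewest and is eliminated.
Round 3: Ueda 14, Okafor 10, Rossi 9, Varga 7. Varga has the fewest and is eliminated.
Round 4: Rossi 16, Ueda 14, Okafor 10. Okafor has the fewest and is eliminated.
Round 5: Ueda 24, Rossi 16. Ueda has a majority.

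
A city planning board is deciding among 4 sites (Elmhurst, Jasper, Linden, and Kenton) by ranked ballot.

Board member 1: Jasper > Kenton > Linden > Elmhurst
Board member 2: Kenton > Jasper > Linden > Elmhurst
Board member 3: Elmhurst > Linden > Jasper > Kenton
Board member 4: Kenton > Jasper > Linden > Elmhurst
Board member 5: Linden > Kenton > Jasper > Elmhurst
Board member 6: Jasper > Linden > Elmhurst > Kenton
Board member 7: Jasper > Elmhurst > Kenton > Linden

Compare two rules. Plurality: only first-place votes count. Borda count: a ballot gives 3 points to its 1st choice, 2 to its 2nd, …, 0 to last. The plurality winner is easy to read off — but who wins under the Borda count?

Plurality first-place counts: Elmhurst 1, Jasper 3, Linden 1, Kenton 2 → Jasper.
Borda totals: Elmhurst 6, Jasper 15, Linden 10, Kenton 11 → Jasper.

Jasper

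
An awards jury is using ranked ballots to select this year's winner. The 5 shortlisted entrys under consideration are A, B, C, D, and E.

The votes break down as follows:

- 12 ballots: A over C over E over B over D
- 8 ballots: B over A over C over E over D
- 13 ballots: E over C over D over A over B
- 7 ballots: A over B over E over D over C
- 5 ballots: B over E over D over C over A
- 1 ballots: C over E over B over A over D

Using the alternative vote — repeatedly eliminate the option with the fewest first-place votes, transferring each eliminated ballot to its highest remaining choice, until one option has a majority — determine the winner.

A

Round 1: A 19, B 13, E 13, C 1, D 0. D has the fewest and is eliminated.
Round 2: A 19, B 13, E 13, C 1. C has the fewest and is eliminated.
Round 3: A 19, E 14, B 13. B has the fewest and is eliminated.
Round 4: A 27, E 19. A has a majority.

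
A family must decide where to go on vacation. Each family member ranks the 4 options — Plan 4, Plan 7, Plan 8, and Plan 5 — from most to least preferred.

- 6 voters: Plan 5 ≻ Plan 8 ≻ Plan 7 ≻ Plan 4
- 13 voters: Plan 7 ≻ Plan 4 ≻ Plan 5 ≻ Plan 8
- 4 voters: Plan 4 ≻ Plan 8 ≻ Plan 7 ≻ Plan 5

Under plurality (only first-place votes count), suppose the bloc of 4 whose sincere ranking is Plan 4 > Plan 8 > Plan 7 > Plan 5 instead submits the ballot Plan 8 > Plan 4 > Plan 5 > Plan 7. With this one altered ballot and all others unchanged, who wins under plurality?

First-place totals with the altered ballot: Plan 4 0, Plan 7 13, Plan 8 4, Plan 5 6.
The winner is unchanged: still Plan 7.

Plan 7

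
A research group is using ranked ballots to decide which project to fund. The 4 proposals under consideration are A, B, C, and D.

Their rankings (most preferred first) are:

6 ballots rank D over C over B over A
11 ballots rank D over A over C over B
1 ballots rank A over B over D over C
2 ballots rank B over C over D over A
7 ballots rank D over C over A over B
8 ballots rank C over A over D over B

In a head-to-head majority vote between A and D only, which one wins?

Ballots ranking A above D: 1+8 = 9.
Ballots ranking D above A: 6+11+2+7 = 26.
D wins the head-to-head, 26–9.

D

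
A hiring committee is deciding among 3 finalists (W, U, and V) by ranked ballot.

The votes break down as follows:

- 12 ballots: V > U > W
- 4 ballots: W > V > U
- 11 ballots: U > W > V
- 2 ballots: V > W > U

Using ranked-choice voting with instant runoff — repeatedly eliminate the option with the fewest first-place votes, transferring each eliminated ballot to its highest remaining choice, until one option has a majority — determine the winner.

Round 1: V 14, U 11, W 4. W has the fewest and is eliminated.
Round 2: V 18, U 11. V has a majority.

V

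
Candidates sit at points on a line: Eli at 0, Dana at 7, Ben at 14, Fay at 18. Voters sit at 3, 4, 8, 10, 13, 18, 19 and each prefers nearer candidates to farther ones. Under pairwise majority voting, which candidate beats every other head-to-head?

With single-peaked preferences on a line, the Condorcet winner is the candidate closest to the median voter.
The median voter (position 10) is closest to Dana at 7.
Check: Dana vs Eli — voters closer to Dana: 6 of 7.

Dana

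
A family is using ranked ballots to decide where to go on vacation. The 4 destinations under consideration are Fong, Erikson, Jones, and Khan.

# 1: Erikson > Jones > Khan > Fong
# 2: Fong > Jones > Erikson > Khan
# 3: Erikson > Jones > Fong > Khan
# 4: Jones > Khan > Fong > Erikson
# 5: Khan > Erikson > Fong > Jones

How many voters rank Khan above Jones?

Ballots ranking Khan above Jones: 1.
Ballots ranking Jones above Khan: 4.
So 1 of 5 voters prefer Khan to Jones.

1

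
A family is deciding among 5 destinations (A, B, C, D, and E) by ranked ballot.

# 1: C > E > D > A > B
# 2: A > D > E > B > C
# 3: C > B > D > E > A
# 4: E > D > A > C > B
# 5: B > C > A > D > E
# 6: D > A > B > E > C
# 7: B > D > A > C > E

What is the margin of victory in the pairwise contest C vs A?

1

Ballots ranking C above A: 3.
Ballots ranking A above C: 4.
A wins 4–3, a margin of 1.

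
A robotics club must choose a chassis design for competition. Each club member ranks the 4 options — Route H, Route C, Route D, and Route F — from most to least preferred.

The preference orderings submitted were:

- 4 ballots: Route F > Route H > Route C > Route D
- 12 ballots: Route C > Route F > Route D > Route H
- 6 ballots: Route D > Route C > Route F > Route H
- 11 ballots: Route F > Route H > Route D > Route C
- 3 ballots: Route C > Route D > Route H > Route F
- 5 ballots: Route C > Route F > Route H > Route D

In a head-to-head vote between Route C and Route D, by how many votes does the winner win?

7

Ballots ranking Route C above Route D: 4+12+3+5 = 24.
Ballots ranking Route D above Route C: 6+11 = 17.
Route C wins 24–17, a margin of 7.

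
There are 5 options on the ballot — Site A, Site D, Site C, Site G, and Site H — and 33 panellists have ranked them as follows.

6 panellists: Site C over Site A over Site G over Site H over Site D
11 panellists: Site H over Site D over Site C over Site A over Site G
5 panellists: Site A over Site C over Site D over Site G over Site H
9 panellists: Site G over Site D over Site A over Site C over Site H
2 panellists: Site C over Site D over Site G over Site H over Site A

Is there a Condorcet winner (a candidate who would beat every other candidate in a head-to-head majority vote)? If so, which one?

There is no Condorcet winner

Head-to-head results (33 voters total):
Site A vs Site D: Site D wins 22–11.
Site A vs Site C: Site C wins 19–14.
Site A vs Site G: Site A wins 22–11.
Site A vs Site H: Site A wins 20–13.
Site D vs Site C: Site D wins 20–13.
Site D vs Site G: Site D wins 18–15.
Site D vs Site H: Site H wins 17–16.
Site C vs Site G: Site C wins 24–9.
Site C vs Site H: Site C wins 22–11.
Site G vs Site H: Site G wins 22–11.
No candidate beats all others: Site A beats Site H beats Site D beats Site A, a majority cycle.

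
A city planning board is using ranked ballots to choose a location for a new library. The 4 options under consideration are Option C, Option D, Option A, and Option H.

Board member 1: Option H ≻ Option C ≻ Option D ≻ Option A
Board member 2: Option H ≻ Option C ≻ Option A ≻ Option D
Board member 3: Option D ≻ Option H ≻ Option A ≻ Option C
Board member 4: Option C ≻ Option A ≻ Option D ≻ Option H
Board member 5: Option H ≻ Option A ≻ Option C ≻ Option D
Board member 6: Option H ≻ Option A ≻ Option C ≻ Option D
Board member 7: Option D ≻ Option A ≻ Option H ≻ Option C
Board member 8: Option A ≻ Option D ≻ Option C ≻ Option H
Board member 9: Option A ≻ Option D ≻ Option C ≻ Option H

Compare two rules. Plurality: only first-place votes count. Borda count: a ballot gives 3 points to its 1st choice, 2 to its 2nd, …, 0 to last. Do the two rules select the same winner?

Plurality first-place counts: Option C 1, Option D 2, Option A 2, Option H 4 → Option H.
Borda totals: Option C 11, Option D 12, Option A 16, Option H 15 → Option A.
The two rules disagree: plurality picks Option H, Borda picks Option A.

No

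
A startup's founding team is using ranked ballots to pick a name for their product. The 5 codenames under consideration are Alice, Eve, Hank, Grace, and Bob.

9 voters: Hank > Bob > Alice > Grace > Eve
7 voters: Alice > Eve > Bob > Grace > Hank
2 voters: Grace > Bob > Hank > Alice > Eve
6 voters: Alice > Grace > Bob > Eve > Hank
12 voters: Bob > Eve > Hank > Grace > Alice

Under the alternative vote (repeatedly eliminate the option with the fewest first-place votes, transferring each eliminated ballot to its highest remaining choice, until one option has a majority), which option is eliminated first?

Round 1: Alice 13, Bob 12, Hank 9, Grace 2, Eve 0. Eve has the fewest and is eliminated.
Round 2: Alice 13, Bob 12, Hank 9, Grace 2. Grace has the fewest and is eliminated.
Round 3: Bob 14, Alice 13, Hank 9. Hank has the fewest and is eliminated.
Round 4: Bob 23, Alice 13. Bob has a majority.

Eve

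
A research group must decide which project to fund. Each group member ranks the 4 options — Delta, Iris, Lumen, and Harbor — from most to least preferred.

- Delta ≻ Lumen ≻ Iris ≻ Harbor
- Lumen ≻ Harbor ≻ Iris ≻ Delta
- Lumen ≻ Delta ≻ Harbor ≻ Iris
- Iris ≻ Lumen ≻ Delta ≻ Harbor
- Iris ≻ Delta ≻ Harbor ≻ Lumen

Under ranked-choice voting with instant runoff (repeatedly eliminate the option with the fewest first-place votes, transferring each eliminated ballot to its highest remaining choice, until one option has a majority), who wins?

Lumen

Round 1: Iris 2, Lumen 2, Delta 1, Harbor 0. Harbor has the fewest and is eliminated.
Round 2: Iris 2, Lumen 2, Delta 1. Delta has the fewest and is eliminated.
Round 3: Lumen 3, Iris 2. Lumen has a majority.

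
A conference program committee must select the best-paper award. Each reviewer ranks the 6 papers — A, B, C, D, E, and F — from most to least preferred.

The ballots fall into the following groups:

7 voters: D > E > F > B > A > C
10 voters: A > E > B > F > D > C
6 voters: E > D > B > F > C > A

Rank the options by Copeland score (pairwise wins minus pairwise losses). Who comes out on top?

Pairwise results:
  A vs B: B wins 13–10.
  A vs C: A wins 17–6.
  A vs D: D wins 13–10.
  A vs E: E wins 13–10.
  A vs F: F wins 13–10.
  B vs C: B wins 23–0.
  B vs D: D wins 13–10.
  B vs E: E wins 23–0.
  B vs F: B wins 16–7.
  C vs D: D wins 23–0.
  C vs E: E wins 23–0.
  C vs F: F wins 23–0.
  D vs E: E wins 16–7.
  D vs F: D wins 13–10.
  E vs F: E wins 23–0.
Copeland scores (wins − losses):
  A: 1 − 4 = -3
  B: 3 − 2 = 1
  C: 0 − 5 = -5
  D: 4 − 1 = 3
  E: 5 − 0 = 5
  F: 2 − 3 = -1
E has the best Copeland score.

E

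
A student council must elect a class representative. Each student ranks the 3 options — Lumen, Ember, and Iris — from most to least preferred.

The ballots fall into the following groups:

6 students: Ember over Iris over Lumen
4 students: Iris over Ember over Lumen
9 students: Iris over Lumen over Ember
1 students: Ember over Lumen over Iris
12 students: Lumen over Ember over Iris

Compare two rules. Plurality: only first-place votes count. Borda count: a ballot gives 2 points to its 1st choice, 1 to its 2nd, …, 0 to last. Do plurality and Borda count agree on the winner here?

Plurality first-place counts: Lumen 12, Ember 7, Iris 13 → Iris.
Borda totals: Lumen 34, Ember 30, Iris 32 → Lumen.
The two rules disagree: plurality picks Iris, Borda picks Lumen.

No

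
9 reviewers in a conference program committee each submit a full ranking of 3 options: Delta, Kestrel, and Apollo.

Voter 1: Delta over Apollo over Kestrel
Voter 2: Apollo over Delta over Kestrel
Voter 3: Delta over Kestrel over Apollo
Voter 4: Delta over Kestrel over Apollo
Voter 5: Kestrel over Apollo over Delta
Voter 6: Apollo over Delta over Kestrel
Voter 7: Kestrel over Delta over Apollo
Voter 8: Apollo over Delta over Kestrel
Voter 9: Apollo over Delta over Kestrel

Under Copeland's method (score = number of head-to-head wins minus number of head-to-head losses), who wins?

Apollo

Pairwise results:
  Delta vs Kestrel: Delta wins 7–2.
  Delta vs Apollo: Apollo wins 5–4.
  Kestrel vs Apollo: Apollo wins 5–4.
Copeland scores (wins − losses):
  Delta: 1 − 1 = 0
  Kestrel: 0 − 2 = -2
  Apollo: 2 − 0 = 2
Apollo has the best Copeland score.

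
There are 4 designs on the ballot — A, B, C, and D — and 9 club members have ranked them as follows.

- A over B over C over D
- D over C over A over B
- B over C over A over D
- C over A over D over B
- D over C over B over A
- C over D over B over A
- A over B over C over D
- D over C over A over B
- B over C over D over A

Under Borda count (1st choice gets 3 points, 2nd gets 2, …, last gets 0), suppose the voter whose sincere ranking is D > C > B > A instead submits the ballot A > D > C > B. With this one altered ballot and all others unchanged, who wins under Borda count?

C

Borda totals with the altered ballot: A 14, B 11, C 17, D 12.
The winner is unchanged: still C.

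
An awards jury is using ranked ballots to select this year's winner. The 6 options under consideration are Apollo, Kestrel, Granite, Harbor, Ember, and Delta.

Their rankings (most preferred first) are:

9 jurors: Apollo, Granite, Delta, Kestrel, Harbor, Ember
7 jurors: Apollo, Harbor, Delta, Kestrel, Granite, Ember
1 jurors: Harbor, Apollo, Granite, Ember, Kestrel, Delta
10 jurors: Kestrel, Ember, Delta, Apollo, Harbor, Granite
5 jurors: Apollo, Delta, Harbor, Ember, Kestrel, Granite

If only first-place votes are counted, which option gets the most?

First-place vote totals:
  Apollo: 21
  Kestrel: 10
  Granite: 0
  Harbor: 1
  Ember: 0
  Delta: 0
Apollo has the most first-place votes.

Apollo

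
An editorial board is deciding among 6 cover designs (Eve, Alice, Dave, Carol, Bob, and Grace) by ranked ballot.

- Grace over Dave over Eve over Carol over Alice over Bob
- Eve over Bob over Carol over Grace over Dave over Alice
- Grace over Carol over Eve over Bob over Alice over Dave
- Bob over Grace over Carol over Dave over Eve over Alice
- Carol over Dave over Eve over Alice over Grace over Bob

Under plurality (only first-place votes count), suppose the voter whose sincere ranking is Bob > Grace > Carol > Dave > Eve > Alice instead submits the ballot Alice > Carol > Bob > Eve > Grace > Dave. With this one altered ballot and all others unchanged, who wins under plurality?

First-place totals with the altered ballot: Eve 1, Alice 1, Dave 0, Carol 1, Bob 0, Grace 2.
The winner is unchanged: still Grace.

Grace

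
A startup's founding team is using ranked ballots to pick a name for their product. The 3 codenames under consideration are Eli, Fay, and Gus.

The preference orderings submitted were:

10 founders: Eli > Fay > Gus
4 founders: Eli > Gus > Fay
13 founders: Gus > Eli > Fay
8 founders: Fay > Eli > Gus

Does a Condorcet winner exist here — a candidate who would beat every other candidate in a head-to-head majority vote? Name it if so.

Head-to-head results (35 voters total):
Eli vs Fay: Eli wins 27–8.
Eli vs Gus: Eli wins 22–13.
Fay vs Gus: Fay wins 18–17.
Eli beats each rival — Fay (27–8), Gus (22–13) — so Eli is the Condorcet winner.

Eli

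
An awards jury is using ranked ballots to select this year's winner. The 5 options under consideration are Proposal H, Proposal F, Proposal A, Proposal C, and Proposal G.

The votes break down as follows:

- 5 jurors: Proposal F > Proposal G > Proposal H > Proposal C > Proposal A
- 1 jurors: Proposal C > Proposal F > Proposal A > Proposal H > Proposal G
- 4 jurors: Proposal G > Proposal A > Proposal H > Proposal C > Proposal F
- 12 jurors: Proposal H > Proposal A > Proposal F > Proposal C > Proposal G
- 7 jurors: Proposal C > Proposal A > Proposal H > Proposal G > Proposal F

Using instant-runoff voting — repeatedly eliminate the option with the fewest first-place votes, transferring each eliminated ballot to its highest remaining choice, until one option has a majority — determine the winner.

Round 1: Proposal H 12, Proposal C 8, Proposal F 5, Proposal G 4, Proposal A 0. Proposal A has the fewest and is eliminated.
Round 2: Proposal H 12, Proposal C 8, Proposal F 5, Proposal G 4. Proposal G has the fewest and is eliminated.
Round 3: Proposal H 16, Proposal C 8, Proposal F 5. Proposal H has a majority.

Proposal H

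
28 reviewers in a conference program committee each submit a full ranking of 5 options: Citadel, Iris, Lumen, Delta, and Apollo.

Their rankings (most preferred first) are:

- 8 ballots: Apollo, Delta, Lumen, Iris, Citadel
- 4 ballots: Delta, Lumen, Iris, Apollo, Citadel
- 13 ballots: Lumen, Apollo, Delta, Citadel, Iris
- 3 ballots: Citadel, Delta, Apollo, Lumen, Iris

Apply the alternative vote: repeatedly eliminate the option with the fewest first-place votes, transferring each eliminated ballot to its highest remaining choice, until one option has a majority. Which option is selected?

Lumen

Round 1: Lumen 13, Apollo 8, Delta 4, Citadel 3, Iris 0. Iris has the fewest and is eliminated.
Round 2: Lumen 13, Apollo 8, Delta 4, Citadel 3. Citadel has the fewest and is eliminated.
Round 3: Lumen 13, Apollo 8, Delta 7. Delta has the fewest and is eliminated.
Round 4: Lumen 17, Apollo 11. Lumen has a majority.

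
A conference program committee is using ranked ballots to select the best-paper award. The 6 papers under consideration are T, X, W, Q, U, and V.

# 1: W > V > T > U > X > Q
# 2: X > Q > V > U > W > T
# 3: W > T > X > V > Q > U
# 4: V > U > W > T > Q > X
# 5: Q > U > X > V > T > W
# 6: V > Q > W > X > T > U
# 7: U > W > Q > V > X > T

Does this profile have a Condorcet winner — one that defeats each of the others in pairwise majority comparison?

Yes

Head-to-head results (7 voters total):
T vs X: X wins 4–3.
T vs W: W wins 6–1.
T vs Q: Q wins 4–3.
T vs U: U wins 4–3.
T vs V: V wins 6–1.
X vs W: W wins 5–2.
X vs Q: Q wins 4–3.
X vs U: U wins 4–3.
X vs V: V wins 4–3.
W vs Q: W wins 4–3.
W vs U: U wins 4–3.
W vs V: V wins 4–3.
Q vs U: Q wins 4–3.
Q vs V: V wins 4–3.
U vs V: V wins 5–2.
V beats each rival — T (6–1), X (4–3), W (4–3), Q (4–3), U (5–2) — so V is the Condorcet winner.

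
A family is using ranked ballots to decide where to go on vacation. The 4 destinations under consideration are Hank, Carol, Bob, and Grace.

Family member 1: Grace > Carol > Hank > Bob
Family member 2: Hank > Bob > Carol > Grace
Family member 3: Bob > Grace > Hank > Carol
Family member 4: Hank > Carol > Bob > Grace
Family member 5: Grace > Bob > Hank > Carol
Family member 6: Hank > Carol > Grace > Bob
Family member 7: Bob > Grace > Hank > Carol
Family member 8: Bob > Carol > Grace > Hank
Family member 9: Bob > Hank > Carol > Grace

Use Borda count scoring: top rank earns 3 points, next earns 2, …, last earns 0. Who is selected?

Borda scores:
  Hank: 1 + 3 + 1 + 3 + 1 + 3 + 1 + 0 + 2 = 15
  Carol: 2 + 1 + 0 + 2 + 0 + 2 + 0 + 2 + 1 = 10
  Bob: 0 + 2 + 3 + 1 + 2 + 0 + 3 + 3 + 3 = 17
  Grace: 3 + 0 + 2 + 0 + 3 + 1 + 2 + 1 + 0 = 12
Bob has the highest total.

Bob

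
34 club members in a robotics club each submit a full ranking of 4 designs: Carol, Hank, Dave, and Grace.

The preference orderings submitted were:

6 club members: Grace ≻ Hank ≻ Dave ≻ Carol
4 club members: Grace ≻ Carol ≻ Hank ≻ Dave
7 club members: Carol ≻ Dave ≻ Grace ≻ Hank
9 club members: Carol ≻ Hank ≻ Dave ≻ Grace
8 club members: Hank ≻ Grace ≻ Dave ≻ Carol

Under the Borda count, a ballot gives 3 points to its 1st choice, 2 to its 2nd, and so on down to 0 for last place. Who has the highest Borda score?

Hank

Borda scores:
  Carol: 6·0 + 4·2 + 7·3 + 9·3 + 8·0 = 56
  Hank: 6·2 + 4·1 + 7·0 + 9·2 + 8·3 = 58
  Dave: 6·1 + 4·0 + 7·2 + 9·1 + 8·1 = 37
  Grace: 6·3 + 4·3 + 7·1 + 9·0 + 8·2 = 53
Hank has the highest total.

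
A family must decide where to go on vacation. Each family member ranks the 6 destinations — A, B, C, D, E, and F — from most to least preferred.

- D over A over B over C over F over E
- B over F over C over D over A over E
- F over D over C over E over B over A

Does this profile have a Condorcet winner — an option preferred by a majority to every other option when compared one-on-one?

Head-to-head results (3 voters total):
A vs B: B wins 2–1.
A vs C: C wins 2–1.
A vs D: D wins 3–0.
A vs E: A wins 2–1.
A vs F: F wins 2–1.
B vs C: B wins 2–1.
B vs D: D wins 2–1.
B vs E: B wins 2–1.
B vs F: B wins 2–1.
C vs D: D wins 2–1.
C vs E: C wins 3–0.
C vs F: F wins 2–1.
D vs E: D wins 3–0.
D vs F: F wins 2–1.
E vs F: F wins 3–0.
No candidate beats all others: B beats F beats D beats B, a majority cycle.

No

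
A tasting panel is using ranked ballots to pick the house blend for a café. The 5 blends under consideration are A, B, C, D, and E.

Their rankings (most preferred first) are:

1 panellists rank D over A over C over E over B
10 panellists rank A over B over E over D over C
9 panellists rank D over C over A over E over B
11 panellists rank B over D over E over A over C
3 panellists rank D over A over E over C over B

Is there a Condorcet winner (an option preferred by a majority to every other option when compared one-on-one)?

Head-to-head results (34 voters total):
A vs B: A wins 23–11.
A vs C: A wins 25–9.
A vs D: D wins 24–10.
A vs E: A wins 23–11.
B vs C: B wins 21–13.
B vs D: B wins 21–13.
B vs E: B wins 21–13.
C vs D: D wins 34–0.
C vs E: E wins 24–10.
D vs E: D wins 24–10.
No candidate beats all others: A beats B beats D beats A, a majority cycle.

No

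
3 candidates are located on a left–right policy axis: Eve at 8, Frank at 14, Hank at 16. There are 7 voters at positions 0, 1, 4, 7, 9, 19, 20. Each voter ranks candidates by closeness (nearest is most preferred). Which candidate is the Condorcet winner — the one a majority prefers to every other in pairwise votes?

Eve

With single-peaked preferences on a line, the Condorcet winner is the candidate closest to the median voter.
The median voter (position 7) is closest to Eve at 8.
Check: Eve vs Frank — voters closer to Eve: 5 of 7.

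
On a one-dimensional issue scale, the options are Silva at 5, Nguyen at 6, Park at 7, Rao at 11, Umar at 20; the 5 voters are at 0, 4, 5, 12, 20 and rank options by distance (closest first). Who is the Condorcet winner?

With single-peaked preferences on a line, the Condorcet winner is the candidate closest to the median voter.
The median voter (position 5) is closest to Silva at 5.
Check: Silva vs Rao — voters closer to Silva: 3 of 5.

Silva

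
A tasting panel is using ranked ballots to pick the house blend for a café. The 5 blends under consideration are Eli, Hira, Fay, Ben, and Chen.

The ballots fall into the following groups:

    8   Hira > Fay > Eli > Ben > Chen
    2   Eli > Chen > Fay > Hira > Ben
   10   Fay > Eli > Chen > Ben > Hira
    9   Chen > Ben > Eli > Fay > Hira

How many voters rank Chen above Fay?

11

Ballots ranking Chen above Fay: 2+9 = 11.
Ballots ranking Fay above Chen: 8+10 = 18.
So 11 of 29 voters prefer Chen to Fay.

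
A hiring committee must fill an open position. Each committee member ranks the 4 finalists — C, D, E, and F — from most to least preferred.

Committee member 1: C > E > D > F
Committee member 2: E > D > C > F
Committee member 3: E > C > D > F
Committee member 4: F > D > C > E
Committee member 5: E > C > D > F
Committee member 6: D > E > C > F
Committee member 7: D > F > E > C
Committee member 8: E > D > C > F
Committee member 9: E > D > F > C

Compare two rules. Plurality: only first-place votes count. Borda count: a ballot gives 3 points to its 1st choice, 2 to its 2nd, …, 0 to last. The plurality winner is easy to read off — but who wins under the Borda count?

Plurality first-place counts: C 1, D 2, E 5, F 1 → E.
Borda totals: C 11, D 17, E 20, F 6 → E.

E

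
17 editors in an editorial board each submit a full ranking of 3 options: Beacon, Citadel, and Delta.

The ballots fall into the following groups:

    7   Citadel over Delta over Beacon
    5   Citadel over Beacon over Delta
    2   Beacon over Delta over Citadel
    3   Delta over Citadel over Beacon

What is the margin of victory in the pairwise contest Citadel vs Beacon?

13

Ballots ranking Citadel above Beacon: 7+5+3 = 15.
Ballots ranking Beacon above Citadel: 2.
Citadel wins 15–2, a margin of 13.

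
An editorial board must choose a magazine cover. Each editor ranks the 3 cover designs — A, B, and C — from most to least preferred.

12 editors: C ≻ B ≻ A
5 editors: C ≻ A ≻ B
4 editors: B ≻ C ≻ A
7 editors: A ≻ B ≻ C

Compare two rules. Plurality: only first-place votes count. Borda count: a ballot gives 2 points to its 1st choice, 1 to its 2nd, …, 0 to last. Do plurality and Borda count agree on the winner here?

Plurality first-place counts: A 7, B 4, C 17 → C.
Borda totals: A 19, B 27, C 38 → C.
The two rules agree on C.

Yes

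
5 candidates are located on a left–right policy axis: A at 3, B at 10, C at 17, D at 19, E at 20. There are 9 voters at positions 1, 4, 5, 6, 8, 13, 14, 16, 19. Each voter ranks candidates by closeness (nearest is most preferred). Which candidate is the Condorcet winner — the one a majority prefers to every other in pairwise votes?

With single-peaked preferences on a line, the Condorcet winner is the candidate closest to the median voter.
The median voter (position 8) is closest to B at 10.
Check: B vs E — voters closer to B: 7 of 9.

B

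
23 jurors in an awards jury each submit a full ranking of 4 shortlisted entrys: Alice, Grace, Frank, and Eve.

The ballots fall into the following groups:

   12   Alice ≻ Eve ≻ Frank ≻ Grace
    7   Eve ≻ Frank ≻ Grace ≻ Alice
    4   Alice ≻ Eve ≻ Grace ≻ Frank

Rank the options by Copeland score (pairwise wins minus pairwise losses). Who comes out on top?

Pairwise results:
  Alice vs Grace: Alice wins 16–7.
  Alice vs Frank: Alice wins 16–7.
  Alice vs Eve: Alice wins 16–7.
  Grace vs Frank: Frank wins 19–4.
  Grace vs Eve: Eve wins 23–0.
  Frank vs Eve: Eve wins 23–0.
Copeland scores (wins − losses):
  Alice: 3 − 0 = 3
  Grace: 0 − 3 = -3
  Frank: 1 − 2 = -1
  Eve: 2 − 1 = 1
Alice has the best Copeland score.

Alice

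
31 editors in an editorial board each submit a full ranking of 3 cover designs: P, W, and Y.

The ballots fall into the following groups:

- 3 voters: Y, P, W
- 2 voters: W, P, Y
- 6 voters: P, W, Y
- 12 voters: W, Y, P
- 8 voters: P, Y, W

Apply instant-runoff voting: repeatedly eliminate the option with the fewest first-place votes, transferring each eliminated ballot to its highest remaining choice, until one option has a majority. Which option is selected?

Round 1: P 14, W 14, Y 3. Y has the fewest and is eliminated.
Round 2: P 17, W 14. P has a majority.

P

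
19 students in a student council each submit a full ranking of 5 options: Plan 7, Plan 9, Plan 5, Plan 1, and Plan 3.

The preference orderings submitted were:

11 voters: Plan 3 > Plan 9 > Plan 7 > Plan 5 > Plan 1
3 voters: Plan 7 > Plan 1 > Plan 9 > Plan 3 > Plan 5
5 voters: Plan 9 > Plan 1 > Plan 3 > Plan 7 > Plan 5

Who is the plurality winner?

Plan 3

First-place vote totals:
  Plan 7: 3
  Plan 9: 5
  Plan 5: 0
  Plan 1: 0
  Plan 3: 11
Plan 3 has the most first-place votes.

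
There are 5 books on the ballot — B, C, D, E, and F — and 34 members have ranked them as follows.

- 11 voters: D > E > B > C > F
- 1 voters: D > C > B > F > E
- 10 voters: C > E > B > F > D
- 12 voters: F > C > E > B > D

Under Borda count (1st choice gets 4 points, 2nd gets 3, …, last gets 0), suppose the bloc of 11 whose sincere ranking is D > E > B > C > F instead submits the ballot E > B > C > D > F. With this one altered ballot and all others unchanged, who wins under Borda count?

C

Borda totals with the altered ballot: B 67, C 101, D 15, E 98, F 59.
The winner is unchanged: still C.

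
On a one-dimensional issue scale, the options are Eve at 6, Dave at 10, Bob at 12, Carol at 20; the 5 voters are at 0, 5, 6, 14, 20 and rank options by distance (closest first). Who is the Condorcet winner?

With single-peaked preferences on a line, the Condorcet winner is the candidate closest to the median voter.
The median voter (position 6) is closest to Eve at 6.
Check: Eve vs Dave — voters closer to Eve: 3 of 5.

Eve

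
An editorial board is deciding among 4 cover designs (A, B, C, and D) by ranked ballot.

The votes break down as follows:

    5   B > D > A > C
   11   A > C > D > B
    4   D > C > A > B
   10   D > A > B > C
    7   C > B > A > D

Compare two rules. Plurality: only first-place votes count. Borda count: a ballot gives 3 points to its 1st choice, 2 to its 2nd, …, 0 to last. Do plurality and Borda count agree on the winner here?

Plurality first-place counts: A 11, B 5, C 7, D 14 → D.
Borda totals: A 69, B 39, C 51, D 63 → A.
The two rules disagree: plurality picks D, Borda picks A.

No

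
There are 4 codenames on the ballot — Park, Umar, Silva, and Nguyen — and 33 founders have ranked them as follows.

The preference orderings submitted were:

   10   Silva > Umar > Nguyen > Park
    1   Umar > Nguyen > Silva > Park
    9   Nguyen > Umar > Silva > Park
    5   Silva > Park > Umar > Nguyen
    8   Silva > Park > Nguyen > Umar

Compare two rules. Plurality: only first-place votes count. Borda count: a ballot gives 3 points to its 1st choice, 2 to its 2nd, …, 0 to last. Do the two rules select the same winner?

Plurality first-place counts: Park 0, Umar 1, Silva 23, Nguyen 9 → Silva.
Borda totals: Park 26, Umar 46, Silva 79, Nguyen 47 → Silva.
The two rules agree on Silva.

Yes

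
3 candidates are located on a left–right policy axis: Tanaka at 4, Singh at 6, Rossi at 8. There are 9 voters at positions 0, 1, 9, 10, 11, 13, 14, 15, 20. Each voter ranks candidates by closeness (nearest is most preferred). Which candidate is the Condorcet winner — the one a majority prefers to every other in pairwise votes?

With single-peaked preferences on a line, the Condorcet winner is the candidate closest to the median voter.
The median voter (position 11) is closest to Rossi at 8.
Check: Rossi vs Tanaka — voters closer to Rossi: 7 of 9.

Rossi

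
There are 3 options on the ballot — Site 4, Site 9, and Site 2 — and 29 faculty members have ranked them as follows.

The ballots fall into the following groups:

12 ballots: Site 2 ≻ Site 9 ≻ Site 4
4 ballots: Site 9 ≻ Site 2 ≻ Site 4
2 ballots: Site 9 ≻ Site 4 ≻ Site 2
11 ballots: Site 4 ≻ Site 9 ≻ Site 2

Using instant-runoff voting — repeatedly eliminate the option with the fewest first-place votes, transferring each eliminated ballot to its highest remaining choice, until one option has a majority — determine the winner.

Round 1: Site 2 12, Site 4 11, Site 9 6. Site 9 has the fewest and is eliminated.
Round 2: Site 2 16, Site 4 13. Site 2 has a majority.

Site 2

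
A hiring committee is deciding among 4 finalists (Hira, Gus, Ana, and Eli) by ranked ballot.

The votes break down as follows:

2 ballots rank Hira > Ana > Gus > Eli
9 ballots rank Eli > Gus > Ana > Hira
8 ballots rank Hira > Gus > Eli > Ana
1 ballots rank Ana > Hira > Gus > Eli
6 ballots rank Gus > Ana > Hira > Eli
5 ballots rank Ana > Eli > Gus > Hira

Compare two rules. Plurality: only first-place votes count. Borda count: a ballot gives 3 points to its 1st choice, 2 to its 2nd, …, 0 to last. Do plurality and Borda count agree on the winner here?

No

Plurality first-place counts: Hira 10, Gus 6, Ana 6, Eli 9 → Hira.
Borda totals: Hira 38, Gus 60, Ana 43, Eli 45 → Gus.
The two rules disagree: plurality picks Hira, Borda picks Gus.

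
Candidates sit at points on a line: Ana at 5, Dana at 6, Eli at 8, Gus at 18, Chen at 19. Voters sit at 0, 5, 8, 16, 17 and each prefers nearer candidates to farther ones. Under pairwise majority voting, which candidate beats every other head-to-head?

With single-peaked preferences on a line, the Condorcet winner is the candidate closest to the median voter.
The median voter (position 8) is closest to Eli at 8.
Check: Eli vs Gus — voters closer to Eli: 3 of 5.

Eli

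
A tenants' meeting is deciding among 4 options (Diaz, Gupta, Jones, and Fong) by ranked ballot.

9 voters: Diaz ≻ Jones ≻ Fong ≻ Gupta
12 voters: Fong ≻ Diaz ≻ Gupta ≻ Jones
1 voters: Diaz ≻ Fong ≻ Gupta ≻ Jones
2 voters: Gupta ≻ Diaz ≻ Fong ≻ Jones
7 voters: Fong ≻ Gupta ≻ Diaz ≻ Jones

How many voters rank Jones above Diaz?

0

Ballots ranking Jones above Diaz: 0.
Ballots ranking Diaz above Jones: 9+12+1+2+7 = 31.
So 0 of 31 voters prefer Jones to Diaz.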